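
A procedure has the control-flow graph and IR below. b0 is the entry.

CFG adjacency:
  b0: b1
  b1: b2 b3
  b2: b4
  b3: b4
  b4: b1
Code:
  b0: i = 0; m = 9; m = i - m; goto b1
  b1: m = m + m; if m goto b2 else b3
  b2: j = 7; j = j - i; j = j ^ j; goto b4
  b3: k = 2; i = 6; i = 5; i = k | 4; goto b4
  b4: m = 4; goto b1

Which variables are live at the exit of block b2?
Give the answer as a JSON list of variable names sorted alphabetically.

Per-block:
  b0: def={i,m} ue=∅
  b1: def={m} ue={m}
  b2: def={j} ue={i}
  b3: def={i,k} ue=∅
  b4: def={m} ue=∅

Live sets:
  live b0: ∅→{i,m}
  live b1: {i,m}→{i}
  live b2: {i}→{i}
  live b3: ∅→{i}
  live b4: {i}→{i,m}

live-out(b2) = ["i"]

Answer: ["i"]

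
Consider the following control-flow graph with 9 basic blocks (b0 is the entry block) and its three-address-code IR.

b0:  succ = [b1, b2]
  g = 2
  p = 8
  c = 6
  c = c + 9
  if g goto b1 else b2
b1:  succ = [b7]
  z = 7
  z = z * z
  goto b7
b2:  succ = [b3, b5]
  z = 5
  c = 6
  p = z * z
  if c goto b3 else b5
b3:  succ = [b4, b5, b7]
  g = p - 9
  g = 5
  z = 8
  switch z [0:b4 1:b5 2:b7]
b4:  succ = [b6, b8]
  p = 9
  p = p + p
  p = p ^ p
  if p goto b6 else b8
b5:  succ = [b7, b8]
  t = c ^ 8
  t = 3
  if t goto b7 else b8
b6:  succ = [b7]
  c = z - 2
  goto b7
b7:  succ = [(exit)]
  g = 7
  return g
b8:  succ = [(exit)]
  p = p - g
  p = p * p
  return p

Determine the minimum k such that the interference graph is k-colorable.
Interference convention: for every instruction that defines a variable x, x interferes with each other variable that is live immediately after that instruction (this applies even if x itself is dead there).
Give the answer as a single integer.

Block summaries:
  b0: {c,g,p} / ∅
  b1: {z} / ∅
  b2: {c,p,z} / ∅
  b3: {g,z} / {p}
  b4: {p} / ∅
  b5: {t} / {c}
  b6: {c} / {z}
  b7: {g} / ∅
  b8: {p} / {g,p}

Live sets:
  live b0: ∅→{g}
  live b1: ∅→∅
  live b2: {g}→{c,g,p}
  live b3: {c,p}→{c,g,p,z}
  live b4: {g,z}→{g,p,z}
  live b5: {c,g,p}→{g,p}
  live b6: {z}→∅
  live b7: ∅→∅
  live b8: {g,p}→∅

Conflict graph:
  c — {g,p,z}
  g — {c,p,t,z}
  p — {c,g,t,z}
  t — {g,p}
  z — {c,g,p}

Registers:
  lower bound: {c,g,p,z} mutually conflict ⇒ χ ≥ 4
  4-colouring: r0={g}  r1={p}  r2={c,t}  r3={z}
  χ = 4

Answer: 4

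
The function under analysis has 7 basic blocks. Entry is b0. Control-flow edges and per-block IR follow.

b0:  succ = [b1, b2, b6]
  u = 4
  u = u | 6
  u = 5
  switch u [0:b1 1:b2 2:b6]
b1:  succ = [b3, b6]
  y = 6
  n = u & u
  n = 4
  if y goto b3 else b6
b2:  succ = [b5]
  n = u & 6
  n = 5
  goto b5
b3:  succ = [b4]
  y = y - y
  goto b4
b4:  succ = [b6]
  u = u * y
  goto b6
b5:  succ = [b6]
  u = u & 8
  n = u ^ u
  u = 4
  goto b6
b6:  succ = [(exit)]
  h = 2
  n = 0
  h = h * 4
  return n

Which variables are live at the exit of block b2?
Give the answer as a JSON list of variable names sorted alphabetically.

Answer: ["u"]

Working:
def/use:
  b0: {u} / ∅
  b1: {n,y} / {u}
  b2: {n} / {u}
  b3: {y} / {y}
  b4: {u} / {u,y}
  b5: {n,u} / {u}
  b6: {h,n} / ∅

Backward fixpoint:
  b0 li=∅ lo={u}
  b1 li={u} lo={u,y}
  b2 li={u} lo={u}
  b3 li={u,y} lo={u,y}
  b4 li={u,y} lo=∅
  b5 li={u} lo=∅
  b6 li=∅ lo=∅

live-out(b2) = ["u"]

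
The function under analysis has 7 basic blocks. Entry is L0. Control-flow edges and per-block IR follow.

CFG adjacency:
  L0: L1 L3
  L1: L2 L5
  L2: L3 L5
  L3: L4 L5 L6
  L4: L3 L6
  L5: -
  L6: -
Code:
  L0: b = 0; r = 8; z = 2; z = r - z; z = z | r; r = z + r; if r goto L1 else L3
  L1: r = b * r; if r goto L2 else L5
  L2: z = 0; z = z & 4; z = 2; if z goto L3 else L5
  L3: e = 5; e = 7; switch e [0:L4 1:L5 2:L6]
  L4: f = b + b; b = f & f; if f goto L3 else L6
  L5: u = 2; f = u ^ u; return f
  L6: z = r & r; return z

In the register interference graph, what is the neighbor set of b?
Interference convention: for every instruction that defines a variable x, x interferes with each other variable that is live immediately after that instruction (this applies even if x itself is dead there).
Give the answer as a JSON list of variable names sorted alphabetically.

Block summaries:
  L0: {b,r,z} / ∅
  L1: {r} / {b,r}
  L2: {z} / ∅
  L3: {e} / ∅
  L4: {b,f} / {b}
  L5: {f,u} / ∅
  L6: {z} / {r}

Backward fixpoint:
  L0 li=∅ lo={b,r}
  L1 li={b,r} lo={b,r}
  L2 li={b,r} lo={b,r}
  L3 li={b,r} lo={b,r}
  L4 li={b,r} lo={b,r}
  L5 li=∅ lo=∅
  L6 li={r} lo=∅

Interfere edges:
  b — {e,f,r,z}
  e — {b,r}
  f — {b,r}
  r — {b,e,f,z}
  u — ∅
  z — {b,r}

N(b) = ["e", "f", "r", "z"]

Answer: ["e", "f", "r", "z"]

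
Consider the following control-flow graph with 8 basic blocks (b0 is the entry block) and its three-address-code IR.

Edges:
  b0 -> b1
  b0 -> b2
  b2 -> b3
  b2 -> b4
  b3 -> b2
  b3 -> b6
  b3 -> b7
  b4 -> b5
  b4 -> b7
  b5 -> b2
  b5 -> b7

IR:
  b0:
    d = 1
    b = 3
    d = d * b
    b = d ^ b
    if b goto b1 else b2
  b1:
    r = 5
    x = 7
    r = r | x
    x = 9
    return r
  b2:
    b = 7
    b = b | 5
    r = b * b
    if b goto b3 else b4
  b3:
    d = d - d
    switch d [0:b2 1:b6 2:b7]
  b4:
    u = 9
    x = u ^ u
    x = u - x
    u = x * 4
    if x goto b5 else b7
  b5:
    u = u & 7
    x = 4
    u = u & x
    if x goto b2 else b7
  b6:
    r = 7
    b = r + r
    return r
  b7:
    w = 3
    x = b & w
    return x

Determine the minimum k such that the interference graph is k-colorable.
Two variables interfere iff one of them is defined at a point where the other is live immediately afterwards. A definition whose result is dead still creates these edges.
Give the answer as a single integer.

def/use:
  b0: {b,d} / ∅
  b1: {r,x} / ∅
  b2: {b,r} / ∅
  b3: {d} / {d}
  b4: {u,x} / ∅
  b5: {u,x} / {u}
  b6: {b,r} / ∅
  b7: {w,x} / {b}

Live sets:
  b0 li=∅ lo={d}
  b1 li=∅ lo=∅
  b2 li={d} lo={b,d}
  b3 li={b,d} lo={b,d}
  b4 li={b,d} lo={b,d,u}
  b5 li={b,d,u} lo={b,d}
  b6 li=∅ lo=∅
  b7 li={b} lo=∅

Interference:
  b↔{d,r,u,w,x}
  d↔{b,r,u,x}
  r↔{b,d,x}
  u↔{b,d,x}
  w↔{b}
  x↔{b,d,r,u}

Registers:
  clique {b,d,r,x} ⇒ need ≥ 4
  4-colouring: r0={b}  r1={d,w}  r2={x}  r3={r,u}
  χ = 4

Answer: 4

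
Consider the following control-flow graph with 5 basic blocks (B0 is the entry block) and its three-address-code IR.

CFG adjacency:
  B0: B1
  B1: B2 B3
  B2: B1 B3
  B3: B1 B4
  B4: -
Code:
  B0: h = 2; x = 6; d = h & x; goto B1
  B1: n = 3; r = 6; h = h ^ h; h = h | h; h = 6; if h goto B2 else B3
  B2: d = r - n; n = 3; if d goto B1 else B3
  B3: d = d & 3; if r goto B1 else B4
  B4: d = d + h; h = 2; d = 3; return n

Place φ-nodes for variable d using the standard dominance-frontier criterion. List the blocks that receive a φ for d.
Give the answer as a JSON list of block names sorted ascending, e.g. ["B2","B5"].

Answer: ["B1", "B3"]

Working:
idom tree: B1←B0 B2←B1 B3←B1 B4←B3
Dom∩ at merges:
  B1: preds {B0,B2,B3}: {B0} ∩ {B0,B1,B2} ∩ {B0,B1,B3} = {B0}; idom=B0
  B3: preds {B1,B2}: {B0,B1} ∩ {B0,B1,B2} = {B0,B1}; idom=B1

DF derivation:
  B1←B0: walk · to B0
  B1←B2: walk B2→B1 to B0
  B1←B3: walk B3→B1 to B0
  B3←B1: walk · to B1
  B3←B2: walk B2 to B1
  B0: DF=∅
  B1: DF={B1}
  B2: DF={B1,B3}
  B3: DF={B1}
  B4: DF=∅

φ for d: defs {B0,B2,B3,B4}
  DF⁺ = {B1,B3}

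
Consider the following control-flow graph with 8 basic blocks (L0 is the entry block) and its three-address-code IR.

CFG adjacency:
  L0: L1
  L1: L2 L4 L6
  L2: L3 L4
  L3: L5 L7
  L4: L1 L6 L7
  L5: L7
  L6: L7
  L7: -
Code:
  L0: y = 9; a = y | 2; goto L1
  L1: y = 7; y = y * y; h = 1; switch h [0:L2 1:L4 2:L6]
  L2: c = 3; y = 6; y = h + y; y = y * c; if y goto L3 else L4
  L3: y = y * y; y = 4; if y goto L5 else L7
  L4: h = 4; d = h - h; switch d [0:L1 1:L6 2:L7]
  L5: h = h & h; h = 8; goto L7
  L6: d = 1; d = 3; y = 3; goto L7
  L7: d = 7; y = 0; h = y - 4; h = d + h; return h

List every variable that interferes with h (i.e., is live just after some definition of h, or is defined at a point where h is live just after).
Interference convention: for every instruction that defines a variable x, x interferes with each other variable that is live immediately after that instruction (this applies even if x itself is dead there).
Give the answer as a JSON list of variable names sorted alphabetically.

Block summaries:
  L0: {a,y} / ∅
  L1: {h,y} / ∅
  L2: {c,y} / {h}
  L3: {y} / {y}
  L4: {d,h} / ∅
  L5: {h} / {h}
  L6: {d,y} / ∅
  L7: {d,h,y} / ∅

Backward fixpoint:
  L0: in=∅ out=∅
  L1: in=∅ out={h}
  L2: in={h} out={h,y}
  L3: in={h,y} out={h}
  L4: in=∅ out=∅
  L5: in={h} out=∅
  L6: in=∅ out=∅
  L7: in=∅ out=∅

Conflict graph:
  a↔∅
  c↔{h,y}
  d↔{h,y}
  h↔{c,d,y}
  y↔{c,d,h}

N(h) = ["c", "d", "y"]

Answer: ["c", "d", "y"]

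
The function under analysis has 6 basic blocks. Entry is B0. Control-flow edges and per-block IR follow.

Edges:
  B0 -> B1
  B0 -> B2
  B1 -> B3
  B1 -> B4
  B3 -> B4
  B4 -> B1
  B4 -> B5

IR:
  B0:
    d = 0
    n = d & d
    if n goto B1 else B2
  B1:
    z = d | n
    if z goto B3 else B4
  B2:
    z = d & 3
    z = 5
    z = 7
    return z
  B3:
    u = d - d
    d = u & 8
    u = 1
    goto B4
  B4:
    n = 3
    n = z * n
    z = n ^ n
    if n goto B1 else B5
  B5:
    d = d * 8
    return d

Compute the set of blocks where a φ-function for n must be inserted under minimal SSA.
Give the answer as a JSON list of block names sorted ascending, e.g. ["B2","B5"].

Answer: ["B1"]

Working:
idom tree: B1←B0 B2←B0 B3←B1 B4←B1 B5←B4
Join-block Dom:
  B1: preds {B0,B4}: {B0} ∩ {B0,B1,B4} = {B0}; idom=B0
  B4: preds {B1,B3}: {B0,B1} ∩ {B0,B1,B3} = {B0,B1}; idom=B1

DF derivation:
  B1←B0: walk · to B0
  B1←B4: walk B4→B1 to B0
  B4←B1: walk · to B1
  B4←B3: walk B3 to B1
  B0 → ∅
  B1 → {B1}
  B2 → ∅
  B3 → {B4}
  B4 → {B1}
  B5 → ∅

φ for n: defs {B0,B4}
  DF⁺ = {B1}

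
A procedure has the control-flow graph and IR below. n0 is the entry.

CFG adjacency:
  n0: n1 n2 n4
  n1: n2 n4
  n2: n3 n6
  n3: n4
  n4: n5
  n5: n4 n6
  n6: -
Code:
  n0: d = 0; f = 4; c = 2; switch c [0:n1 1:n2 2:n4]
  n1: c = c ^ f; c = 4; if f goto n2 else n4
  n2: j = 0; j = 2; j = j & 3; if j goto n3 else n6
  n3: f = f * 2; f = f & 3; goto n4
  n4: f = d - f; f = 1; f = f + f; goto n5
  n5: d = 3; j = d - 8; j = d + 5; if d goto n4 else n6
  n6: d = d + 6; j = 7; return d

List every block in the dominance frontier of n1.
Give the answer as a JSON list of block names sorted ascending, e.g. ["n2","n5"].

Answer: ["n2", "n4"]

Derivation:
idom tree: n1←n0 n2←n0 n3←n2 n4←n0 n5←n4 n6←n0
Join-block Dom:
  n2: preds {n0,n1}: {n0} ∩ {n0,n1} = {n0}; idom=n0
  n4: preds {n0,n1,n3,n5}: {n0} ∩ {n0,n1} ∩ {n0,n2,n3} ∩ {n0,n4,n5} = {n0}; idom=n0
  n6: preds {n2,n5}: {n0,n2} ∩ {n0,n4,n5} = {n0}; idom=n0

DF derivation:
  n2←n0: walk · to n0
  n2←n1: walk n1 to n0
  n4←n0: walk · to n0
  n4←n1: walk n1 to n0
  n4←n3: walk n3→n2 to n0
  n4←n5: walk n5→n4 to n0
  n6←n2: walk n2 to n0
  n6←n5: walk n5→n4 to n0
  DF(n0)=∅
  DF(n1)={n2,n4}
  DF(n2)={n4,n6}
  DF(n3)={n4}
  DF(n4)={n4,n6}
  DF(n5)={n4,n6}
  DF(n6)=∅

DF(n1) = ["n2", "n4"]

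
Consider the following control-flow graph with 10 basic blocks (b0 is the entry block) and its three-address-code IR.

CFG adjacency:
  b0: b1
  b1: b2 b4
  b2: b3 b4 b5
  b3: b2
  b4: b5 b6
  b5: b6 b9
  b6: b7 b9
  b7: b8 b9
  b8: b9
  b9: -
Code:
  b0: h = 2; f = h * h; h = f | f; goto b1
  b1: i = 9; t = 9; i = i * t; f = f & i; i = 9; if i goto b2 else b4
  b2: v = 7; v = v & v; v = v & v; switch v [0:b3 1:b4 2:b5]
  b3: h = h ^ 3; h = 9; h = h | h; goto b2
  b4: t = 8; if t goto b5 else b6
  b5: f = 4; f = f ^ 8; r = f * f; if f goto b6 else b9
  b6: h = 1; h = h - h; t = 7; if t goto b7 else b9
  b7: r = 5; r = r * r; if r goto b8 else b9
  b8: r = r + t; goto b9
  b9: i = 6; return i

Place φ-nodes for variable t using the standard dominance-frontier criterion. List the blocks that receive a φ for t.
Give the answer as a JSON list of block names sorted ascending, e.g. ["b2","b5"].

Answer: ["b5", "b6", "b9"]

Working:
idom tree: b1←b0 b2←b1 b3←b2 b4←b1 b5←b1 b6←b1 b7←b6 b8←b7 b9←b1
Dom∩ at merges:
  b2: preds {b1,b3}: {b0,b1} ∩ {b0,b1,b2,b3} = {b0,b1}; idom=b1
  b4: preds {b1,b2}: {b0,b1} ∩ {b0,b1,b2} = {b0,b1}; idom=b1
  b5: preds {b2,b4}: {b0,b1,b2} ∩ {b0,b1,b4} = {b0,b1}; idom=b1
  b6: preds {b4,b5}: {b0,b1,b4} ∩ {b0,b1,b5} = {b0,b1}; idom=b1
  b9: preds {b5,b6,b7,b8}: {b0,b1,b5} ∩ {b0,b1,b6} ∩ {b0,b1,b6,b7} ∩ {b0,b1,b6,b7,b8} = {b0,b1}; idom=b1

DF walk-up:
  join b2 pred b1: · stop@b1
  join b2 pred b3: b3→b2 stop@b1
  join b4 pred b1: · stop@b1
  join b4 pred b2: b2 stop@b1
  join b5 pred b2: b2 stop@b1
  join b5 pred b4: b4 stop@b1
  join b6 pred b4: b4 stop@b1
  join b6 pred b5: b5 stop@b1
  join b9 pred b5: b5 stop@b1
  join b9 pred b6: b6 stop@b1
  join b9 pred b7: b7→b6 stop@b1
  join b9 pred b8: b8→b7→b6 stop@b1
  b0 → ∅
  b1 → ∅
  b2 → {b2,b4,b5}
  b3 → {b2}
  b4 → {b5,b6}
  b5 → {b6,b9}
  b6 → {b9}
  b7 → {b9}
  b8 → {b9}
  b9 → ∅

φ for t: defs {b1,b4,b6}
  DF⁺ = {b5,b6,b9}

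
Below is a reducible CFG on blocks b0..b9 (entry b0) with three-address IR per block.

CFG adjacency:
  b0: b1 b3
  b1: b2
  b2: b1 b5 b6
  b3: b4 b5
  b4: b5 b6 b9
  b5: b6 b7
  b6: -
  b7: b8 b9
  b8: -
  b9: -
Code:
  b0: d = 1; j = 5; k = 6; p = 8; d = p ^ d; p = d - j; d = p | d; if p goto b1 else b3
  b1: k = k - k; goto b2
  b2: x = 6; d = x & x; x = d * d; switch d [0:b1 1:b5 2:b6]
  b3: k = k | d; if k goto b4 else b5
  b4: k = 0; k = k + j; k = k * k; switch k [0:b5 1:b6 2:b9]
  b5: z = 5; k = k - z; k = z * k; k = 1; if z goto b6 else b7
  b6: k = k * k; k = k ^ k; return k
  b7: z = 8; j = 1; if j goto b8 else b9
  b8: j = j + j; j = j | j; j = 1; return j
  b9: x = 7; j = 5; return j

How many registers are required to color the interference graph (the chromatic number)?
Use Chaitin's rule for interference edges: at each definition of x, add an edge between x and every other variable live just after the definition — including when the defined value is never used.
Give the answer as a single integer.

Answer: 4

Analysis:
def/use:
  b0: def={d,j,k,p} ue=∅
  b1: def={k} ue={k}
  b2: def={d,x} ue=∅
  b3: def={k} ue={d,k}
  b4: def={k} ue={j}
  b5: def={k,z} ue={k}
  b6: def={k} ue={k}
  b7: def={j,z} ue=∅
  b8: def={j} ue={j}
  b9: def={j,x} ue=∅

Liveness:
  b0 li=∅ lo={d,j,k}
  b1 li={k} lo={k}
  b2 li={k} lo={k}
  b3 li={d,j,k} lo={j,k}
  b4 li={j} lo={k}
  b5 li={k} lo={k}
  b6 li={k} lo=∅
  b7 li=∅ lo={j}
  b8 li={j} lo=∅
  b9 li=∅ lo=∅

Conflict graph:
  d↔{j,k,p,x}
  j↔{d,k,p}
  k↔{d,j,p,x,z}
  p↔{d,j,k}
  x↔{d,k}
  z↔{k}

Colouring:
  lower bound: {d,j,k,p} mutually conflict ⇒ χ ≥ 4
  4-colouring: r0={k}  r1={d,z}  r2={j,x}  r3={p}
  χ = 4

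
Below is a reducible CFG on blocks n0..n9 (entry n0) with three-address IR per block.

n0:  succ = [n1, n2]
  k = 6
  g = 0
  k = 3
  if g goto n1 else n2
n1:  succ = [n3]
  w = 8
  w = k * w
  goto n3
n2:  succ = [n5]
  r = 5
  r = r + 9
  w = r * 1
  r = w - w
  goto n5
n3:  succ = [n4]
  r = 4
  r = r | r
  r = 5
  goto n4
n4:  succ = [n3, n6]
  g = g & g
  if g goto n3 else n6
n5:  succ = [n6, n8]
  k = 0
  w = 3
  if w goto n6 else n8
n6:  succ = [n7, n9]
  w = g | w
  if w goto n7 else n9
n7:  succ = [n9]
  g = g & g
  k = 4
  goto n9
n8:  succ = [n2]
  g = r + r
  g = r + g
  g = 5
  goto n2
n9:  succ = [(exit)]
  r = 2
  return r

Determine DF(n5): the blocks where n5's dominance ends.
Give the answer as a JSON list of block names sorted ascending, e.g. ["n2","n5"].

Answer: ["n2", "n6"]

Derivation:
idom tree: n1←n0 n2←n0 n3←n1 n4←n3 n5←n2 n6←n0 n7←n6 n8←n5 n9←n6
Join-block Dom:
  n2: preds {n0,n8}: {n0} ∩ {n0,n2,n5,n8} = {n0}; idom=n0
  n3: preds {n1,n4}: {n0,n1} ∩ {n0,n1,n3,n4} = {n0,n1}; idom=n1
  n6: preds {n4,n5}: {n0,n1,n3,n4} ∩ {n0,n2,n5} = {n0}; idom=n0
  n9: preds {n6,n7}: {n0,n6} ∩ {n0,n6,n7} = {n0,n6}; idom=n6

DF walk-up:
  n2←n0: walk · to n0
  n2←n8: walk n8→n5→n2 to n0
  n3←n1: walk · to n1
  n3←n4: walk n4→n3 to n1
  n6←n4: walk n4→n3→n1 to n0
  n6←n5: walk n5→n2 to n0
  n9←n6: walk · to n6
  n9←n7: walk n7 to n6
  n0: DF=∅
  n1: DF={n6}
  n2: DF={n2,n6}
  n3: DF={n3,n6}
  n4: DF={n3,n6}
  n5: DF={n2,n6}
  n6: DF=∅
  n7: DF={n9}
  n8: DF={n2}
  n9: DF=∅

DF(n5) = ["n2", "n6"]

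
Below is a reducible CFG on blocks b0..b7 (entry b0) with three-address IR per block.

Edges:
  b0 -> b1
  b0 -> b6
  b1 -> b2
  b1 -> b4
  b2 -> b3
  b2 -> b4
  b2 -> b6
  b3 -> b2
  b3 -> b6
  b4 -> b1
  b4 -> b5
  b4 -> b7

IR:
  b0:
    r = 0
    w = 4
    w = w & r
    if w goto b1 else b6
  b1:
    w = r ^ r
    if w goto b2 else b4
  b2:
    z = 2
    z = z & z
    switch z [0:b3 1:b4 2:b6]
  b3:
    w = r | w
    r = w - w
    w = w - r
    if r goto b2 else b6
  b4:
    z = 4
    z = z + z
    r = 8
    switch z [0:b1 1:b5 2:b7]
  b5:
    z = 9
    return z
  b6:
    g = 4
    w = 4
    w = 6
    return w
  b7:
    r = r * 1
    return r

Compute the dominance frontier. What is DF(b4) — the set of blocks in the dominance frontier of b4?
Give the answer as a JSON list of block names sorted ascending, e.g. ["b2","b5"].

Answer: ["b1"]

Derivation:
idom tree: b1←b0 b2←b1 b3←b2 b4←b1 b5←b4 b6←b0 b7←b4
Dom∩ at merges:
  b1: preds {b0,b4}: {b0} ∩ {b0,b1,b4} = {b0}; idom=b0
  b2: preds {b1,b3}: {b0,b1} ∩ {b0,b1,b2,b3} = {b0,b1}; idom=b1
  b4: preds {b1,b2}: {b0,b1} ∩ {b0,b1,b2} = {b0,b1}; idom=b1
  b6: preds {b0,b2,b3}: {b0} ∩ {b0,b1,b2} ∩ {b0,b1,b2,b3} = {b0}; idom=b0

DF walk-up:
  b1←b0: walk · to b0
  b1←b4: walk b4→b1 to b0
  b2←b1: walk · to b1
  b2←b3: walk b3→b2 to b1
  b4←b1: walk · to b1
  b4←b2: walk b2 to b1
  b6←b0: walk · to b0
  b6←b2: walk b2→b1 to b0
  b6←b3: walk b3→b2→b1 to b0
  b0: DF=∅
  b1: DF={b1,b6}
  b2: DF={b2,b4,b6}
  b3: DF={b2,b6}
  b4: DF={b1}
  b5: DF=∅
  b6: DF=∅
  b7: DF=∅

DF(b4) = ["b1"]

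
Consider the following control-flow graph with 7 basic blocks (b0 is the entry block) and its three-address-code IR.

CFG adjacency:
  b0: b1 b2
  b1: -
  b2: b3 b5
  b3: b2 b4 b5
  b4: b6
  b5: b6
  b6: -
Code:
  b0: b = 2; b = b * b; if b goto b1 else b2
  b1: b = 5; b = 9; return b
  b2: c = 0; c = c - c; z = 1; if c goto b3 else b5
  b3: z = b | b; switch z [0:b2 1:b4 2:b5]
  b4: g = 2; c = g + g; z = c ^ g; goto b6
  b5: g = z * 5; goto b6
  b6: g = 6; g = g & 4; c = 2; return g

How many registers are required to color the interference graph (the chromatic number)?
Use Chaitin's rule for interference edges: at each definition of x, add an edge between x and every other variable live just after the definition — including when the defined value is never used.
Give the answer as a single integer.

Answer: 3

Derivation:
def/use:
  b0: def={b} ue=∅
  b1: def={b} ue=∅
  b2: def={c,z} ue=∅
  b3: def={z} ue={b}
  b4: def={c,g,z} ue=∅
  b5: def={g} ue={z}
  b6: def={c,g} ue=∅

Live sets:
  b0 li=∅ lo={b}
  b1 li=∅ lo=∅
  b2 li={b} lo={b,z}
  b3 li={b} lo={b,z}
  b4 li=∅ lo=∅
  b5 li={z} lo=∅
  b6 li=∅ lo=∅

Interference:
  b: {c,z}
  c: {b,g,z}
  g: {c}
  z: {b,c}

Colouring:
  lower bound: {b,c,z} mutually conflict ⇒ χ ≥ 3
  assign b→R1 c→R0 g→R1 z→R2 — no edge inside a register ⇒ χ ≤ 3
  χ = 3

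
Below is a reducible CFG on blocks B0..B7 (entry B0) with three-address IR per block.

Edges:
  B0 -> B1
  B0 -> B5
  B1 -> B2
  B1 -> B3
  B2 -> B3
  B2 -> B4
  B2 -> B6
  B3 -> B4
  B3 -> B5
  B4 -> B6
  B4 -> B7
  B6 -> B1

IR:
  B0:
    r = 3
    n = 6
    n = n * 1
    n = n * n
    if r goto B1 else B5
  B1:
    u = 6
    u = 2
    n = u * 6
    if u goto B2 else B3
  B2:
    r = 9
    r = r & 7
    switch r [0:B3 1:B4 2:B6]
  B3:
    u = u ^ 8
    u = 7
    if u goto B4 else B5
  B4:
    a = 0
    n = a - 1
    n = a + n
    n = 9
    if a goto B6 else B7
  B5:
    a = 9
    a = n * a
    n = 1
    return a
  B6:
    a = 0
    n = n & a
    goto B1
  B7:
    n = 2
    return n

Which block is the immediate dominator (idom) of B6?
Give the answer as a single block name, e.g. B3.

Answer: B1

Working:
idom tree: B1←B0 B2←B1 B3←B1 B4←B1 B5←B0 B6←B1 B7←B4
Dom at joins:
  B1: preds {B0,B6}: {B0} ∩ {B0,B1,B6} = {B0}; idom=B0
  B3: preds {B1,B2}: {B0,B1} ∩ {B0,B1,B2} = {B0,B1}; idom=B1
  B4: preds {B2,B3}: {B0,B1,B2} ∩ {B0,B1,B3} = {B0,B1}; idom=B1
  B5: preds {B0,B3}: {B0} ∩ {B0,B1,B3} = {B0}; idom=B0
  B6: preds {B2,B4}: {B0,B1,B2} ∩ {B0,B1,B4} = {B0,B1}; idom=B1

idom(B6) = B1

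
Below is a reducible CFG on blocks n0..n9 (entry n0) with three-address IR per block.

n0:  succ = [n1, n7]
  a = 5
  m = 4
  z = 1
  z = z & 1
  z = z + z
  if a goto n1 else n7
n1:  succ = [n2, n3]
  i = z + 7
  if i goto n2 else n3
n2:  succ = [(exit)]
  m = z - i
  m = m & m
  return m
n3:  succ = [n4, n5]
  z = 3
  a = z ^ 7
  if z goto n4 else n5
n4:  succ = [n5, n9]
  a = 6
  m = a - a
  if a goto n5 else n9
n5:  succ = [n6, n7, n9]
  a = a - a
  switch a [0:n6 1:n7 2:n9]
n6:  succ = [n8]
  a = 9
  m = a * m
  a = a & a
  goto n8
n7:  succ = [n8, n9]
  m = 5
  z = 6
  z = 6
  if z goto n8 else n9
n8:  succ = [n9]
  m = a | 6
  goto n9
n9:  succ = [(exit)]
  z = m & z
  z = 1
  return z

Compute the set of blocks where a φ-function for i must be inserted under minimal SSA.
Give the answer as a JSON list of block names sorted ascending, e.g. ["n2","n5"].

idom tree: n1←n0 n2←n1 n3←n1 n4←n3 n5←n3 n6←n5 n7←n0 n8←n0 n9←n0
Dom∩ at merges:
  n5: preds {n3,n4}: {n0,n1,n3} ∩ {n0,n1,n3,n4} = {n0,n1,n3}; idom=n3
  n7: preds {n0,n5}: {n0} ∩ {n0,n1,n3,n5} = {n0}; idom=n0
  n8: preds {n6,n7}: {n0,n1,n3,n5,n6} ∩ {n0,n7} = {n0}; idom=n0
  n9: preds {n4,n5,n7,n8}: {n0,n1,n3,n4} ∩ {n0,n1,n3,n5} ∩ {n0,n7} ∩ {n0,n8} = {n0}; idom=n0

DF derivation:
  join n5 pred n3: · stop@n3
  join n5 pred n4: n4 stop@n3
  join n7 pred n0: · stop@n0
  join n7 pred n5: n5→n3→n1 stop@n0
  join n8 pred n6: n6→n5→n3→n1 stop@n0
  join n8 pred n7: n7 stop@n0
  join n9 pred n4: n4→n3→n1 stop@n0
  join n9 pred n5: n5→n3→n1 stop@n0
  join n9 pred n7: n7 stop@n0
  join n9 pred n8: n8 stop@n0
  DF(n0)=∅
  DF(n1)={n7,n8,n9}
  DF(n2)=∅
  DF(n3)={n7,n8,n9}
  DF(n4)={n5,n9}
  DF(n5)={n7,n8,n9}
  DF(n6)={n8}
  DF(n7)={n8,n9}
  DF(n8)={n9}
  DF(n9)=∅

φ for i: defs {n1}
  DF⁺ = {n7,n8,n9}

Answer: ["n7", "n8", "n9"]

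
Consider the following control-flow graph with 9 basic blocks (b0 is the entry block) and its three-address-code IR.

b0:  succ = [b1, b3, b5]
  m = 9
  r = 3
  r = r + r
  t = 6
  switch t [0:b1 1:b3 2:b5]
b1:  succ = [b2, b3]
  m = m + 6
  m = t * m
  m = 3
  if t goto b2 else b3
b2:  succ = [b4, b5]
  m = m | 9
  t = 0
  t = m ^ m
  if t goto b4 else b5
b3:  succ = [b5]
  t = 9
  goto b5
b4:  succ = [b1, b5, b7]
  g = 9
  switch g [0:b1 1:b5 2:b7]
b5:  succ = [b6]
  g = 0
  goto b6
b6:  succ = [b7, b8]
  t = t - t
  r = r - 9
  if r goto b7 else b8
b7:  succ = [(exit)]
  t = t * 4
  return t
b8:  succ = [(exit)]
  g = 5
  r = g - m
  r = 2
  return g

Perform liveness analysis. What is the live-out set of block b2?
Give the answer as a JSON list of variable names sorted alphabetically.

def/use:
  b0 def {m,r,t} use ∅
  b1 def {m} use {m,t}
  b2 def {m,t} use {m}
  b3 def {t} use ∅
  b4 def {g} use ∅
  b5 def {g} use ∅
  b6 def {r,t} use {r,t}
  b7 def {t} use {t}
  b8 def {g,r} use {m}

Liveness:
  b0: in=∅ out={m,r,t}
  b1: in={m,r,t} out={m,r}
  b2: in={m,r} out={m,r,t}
  b3: in={m,r} out={m,r,t}
  b4: in={m,r,t} out={m,r,t}
  b5: in={m,r,t} out={m,r,t}
  b6: in={m,r,t} out={m,t}
  b7: in={t} out=∅
  b8: in={m} out=∅

live-out(b2) = ["m", "r", "t"]

Answer: ["m", "r", "t"]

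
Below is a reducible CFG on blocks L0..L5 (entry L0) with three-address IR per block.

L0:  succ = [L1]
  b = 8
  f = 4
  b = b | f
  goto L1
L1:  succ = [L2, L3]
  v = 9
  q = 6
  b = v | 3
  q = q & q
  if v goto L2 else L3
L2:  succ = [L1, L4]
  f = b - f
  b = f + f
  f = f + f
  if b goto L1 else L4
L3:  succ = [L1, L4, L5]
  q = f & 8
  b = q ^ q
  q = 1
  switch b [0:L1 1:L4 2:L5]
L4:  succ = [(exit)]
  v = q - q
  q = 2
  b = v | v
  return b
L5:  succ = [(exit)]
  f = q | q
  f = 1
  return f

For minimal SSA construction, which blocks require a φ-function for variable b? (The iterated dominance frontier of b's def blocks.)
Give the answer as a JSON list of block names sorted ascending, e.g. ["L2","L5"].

idom tree: L1←L0 L2←L1 L3←L1 L4←L1 L5←L3
Dom at joins:
  L1: preds {L0,L2,L3}: {L0} ∩ {L0,L1,L2} ∩ {L0,L1,L3} = {L0}; idom=L0
  L4: preds {L2,L3}: {L0,L1,L2} ∩ {L0,L1,L3} = {L0,L1}; idom=L1

DF derivation:
  L1←L0: walk · to L0
  L1←L2: walk L2→L1 to L0
  L1←L3: walk L3→L1 to L0
  L4←L2: walk L2 to L1
  L4←L3: walk L3 to L1
  L0: DF=∅
  L1: DF={L1}
  L2: DF={L1,L4}
  L3: DF={L1,L4}
  L4: DF=∅
  L5: DF=∅

φ for b: defs {L0,L1,L2,L3,L4}
  DF⁺ = {L1,L4}

Answer: ["L1", "L4"]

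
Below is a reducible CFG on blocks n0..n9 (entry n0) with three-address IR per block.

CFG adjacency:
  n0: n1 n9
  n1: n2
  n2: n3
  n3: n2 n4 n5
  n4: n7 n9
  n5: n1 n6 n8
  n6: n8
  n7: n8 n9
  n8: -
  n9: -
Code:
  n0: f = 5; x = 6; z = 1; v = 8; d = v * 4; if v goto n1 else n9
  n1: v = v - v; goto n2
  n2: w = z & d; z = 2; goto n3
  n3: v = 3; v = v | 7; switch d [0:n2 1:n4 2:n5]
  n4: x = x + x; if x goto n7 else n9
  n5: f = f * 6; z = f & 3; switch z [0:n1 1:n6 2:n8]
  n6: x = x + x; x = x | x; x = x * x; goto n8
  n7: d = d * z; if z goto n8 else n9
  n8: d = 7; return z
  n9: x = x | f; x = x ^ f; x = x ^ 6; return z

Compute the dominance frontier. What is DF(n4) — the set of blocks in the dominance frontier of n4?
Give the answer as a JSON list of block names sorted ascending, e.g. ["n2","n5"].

Answer: ["n8", "n9"]

Derivation:
idom tree: n1←n0 n2←n1 n3←n2 n4←n3 n5←n3 n6←n5 n7←n4 n8←n3 n9←n0
Dom at joins:
  n1: preds {n0,n5}: {n0} ∩ {n0,n1,n2,n3,n5} = {n0}; idom=n0
  n2: preds {n1,n3}: {n0,n1} ∩ {n0,n1,n2,n3} = {n0,n1}; idom=n1
  n8: preds {n5,n6,n7}: {n0,n1,n2,n3,n5} ∩ {n0,n1,n2,n3,n5,n6} ∩ {n0,n1,n2,n3,n4,n7} = {n0,n1,n2,n3}; idom=n3
  n9: preds {n0,n4,n7}: {n0} ∩ {n0,n1,n2,n3,n4} ∩ {n0,n1,n2,n3,n4,n7} = {n0}; idom=n0

Frontier:
  join n1 pred n0: · stop@n0
  join n1 pred n5: n5→n3→n2→n1 stop@n0
  join n2 pred n1: · stop@n1
  join n2 pred n3: n3→n2 stop@n1
  join n8 pred n5: n5 stop@n3
  join n8 pred n6: n6→n5 stop@n3
  join n8 pred n7: n7→n4 stop@n3
  join n9 pred n0: · stop@n0
  join n9 pred n4: n4→n3→n2→n1 stop@n0
  join n9 pred n7: n7→n4→n3→n2→n1 stop@n0
  n0 → ∅
  n1 → {n1,n9}
  n2 → {n1,n2,n9}
  n3 → {n1,n2,n9}
  n4 → {n8,n9}
  n5 → {n1,n8}
  n6 → {n8}
  n7 → {n8,n9}
  n8 → ∅
  n9 → ∅

DF(n4) = ["n8", "n9"]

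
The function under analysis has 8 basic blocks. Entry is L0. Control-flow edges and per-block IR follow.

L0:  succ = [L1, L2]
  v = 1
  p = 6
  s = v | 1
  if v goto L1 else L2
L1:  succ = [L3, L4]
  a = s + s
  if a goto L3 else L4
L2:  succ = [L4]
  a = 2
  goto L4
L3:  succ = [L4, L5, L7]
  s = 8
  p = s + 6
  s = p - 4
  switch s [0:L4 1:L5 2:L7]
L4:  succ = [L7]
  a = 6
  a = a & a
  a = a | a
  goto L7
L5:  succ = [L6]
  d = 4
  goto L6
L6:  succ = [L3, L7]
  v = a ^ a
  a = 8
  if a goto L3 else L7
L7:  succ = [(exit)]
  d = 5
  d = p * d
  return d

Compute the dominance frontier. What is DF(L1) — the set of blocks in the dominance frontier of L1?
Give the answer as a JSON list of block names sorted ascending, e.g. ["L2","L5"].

idom tree: L1←L0 L2←L0 L3←L1 L4←L0 L5←L3 L6←L5 L7←L0
Dom at joins:
  L3: preds {L1,L6}: {L0,L1} ∩ {L0,L1,L3,L5,L6} = {L0,L1}; idom=L1
  L4: preds {L1,L2,L3}: {L0,L1} ∩ {L0,L2} ∩ {L0,L1,L3} = {L0}; idom=L0
  L7: preds {L3,L4,L6}: {L0,L1,L3} ∩ {L0,L4} ∩ {L0,L1,L3,L5,L6} = {L0}; idom=L0

Frontier:
  join L3 pred L1: · stop@L1
  join L3 pred L6: L6→L5→L3 stop@L1
  join L4 pred L1: L1 stop@L0
  join L4 pred L2: L2 stop@L0
  join L4 pred L3: L3→L1 stop@L0
  join L7 pred L3: L3→L1 stop@L0
  join L7 pred L4: L4 stop@L0
  join L7 pred L6: L6→L5→L3→L1 stop@L0
  L0 → ∅
  L1 → {L4,L7}
  L2 → {L4}
  L3 → {L3,L4,L7}
  L4 → {L7}
  L5 → {L3,L7}
  L6 → {L3,L7}
  L7 → ∅

DF(L1) = ["L4", "L7"]

Answer: ["L4", "L7"]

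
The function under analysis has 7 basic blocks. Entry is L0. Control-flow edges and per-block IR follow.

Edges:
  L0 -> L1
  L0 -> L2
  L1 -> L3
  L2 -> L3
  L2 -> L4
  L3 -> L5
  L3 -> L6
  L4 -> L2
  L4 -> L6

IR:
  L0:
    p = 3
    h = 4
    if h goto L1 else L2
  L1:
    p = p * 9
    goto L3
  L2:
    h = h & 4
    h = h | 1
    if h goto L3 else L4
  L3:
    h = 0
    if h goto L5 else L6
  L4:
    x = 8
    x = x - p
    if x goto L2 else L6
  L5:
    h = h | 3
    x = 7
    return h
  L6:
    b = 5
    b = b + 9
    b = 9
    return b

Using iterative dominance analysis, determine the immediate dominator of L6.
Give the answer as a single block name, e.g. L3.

idom tree: L1←L0 L2←L0 L3←L0 L4←L2 L5←L3 L6←L0
Join-block Dom:
  L2: preds {L0,L4}: {L0} ∩ {L0,L2,L4} = {L0}; idom=L0
  L3: preds {L1,L2}: {L0,L1} ∩ {L0,L2} = {L0}; idom=L0
  L6: preds {L3,L4}: {L0,L3} ∩ {L0,L2,L4} = {L0}; idom=L0

idom(L6) = L0

Answer: L0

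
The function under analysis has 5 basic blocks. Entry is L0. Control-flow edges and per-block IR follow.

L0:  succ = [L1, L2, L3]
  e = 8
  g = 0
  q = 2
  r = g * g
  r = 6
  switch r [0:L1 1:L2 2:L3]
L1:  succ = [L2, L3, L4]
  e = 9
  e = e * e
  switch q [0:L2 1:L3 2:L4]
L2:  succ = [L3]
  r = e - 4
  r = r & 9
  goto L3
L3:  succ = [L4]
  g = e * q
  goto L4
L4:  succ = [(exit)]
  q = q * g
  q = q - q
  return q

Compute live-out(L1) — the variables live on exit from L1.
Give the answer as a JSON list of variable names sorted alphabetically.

Answer: ["e", "g", "q"]

Derivation:
Per-block:
  L0: {e,g,q,r} / ∅
  L1: {e} / {q}
  L2: {r} / {e}
  L3: {g} / {e,q}
  L4: {q} / {g,q}

Live sets:
  live L0: ∅→{e,g,q}
  live L1: {g,q}→{e,g,q}
  live L2: {e,q}→{e,q}
  live L3: {e,q}→{g,q}
  live L4: {g,q}→∅

live-out(L1) = ["e", "g", "q"]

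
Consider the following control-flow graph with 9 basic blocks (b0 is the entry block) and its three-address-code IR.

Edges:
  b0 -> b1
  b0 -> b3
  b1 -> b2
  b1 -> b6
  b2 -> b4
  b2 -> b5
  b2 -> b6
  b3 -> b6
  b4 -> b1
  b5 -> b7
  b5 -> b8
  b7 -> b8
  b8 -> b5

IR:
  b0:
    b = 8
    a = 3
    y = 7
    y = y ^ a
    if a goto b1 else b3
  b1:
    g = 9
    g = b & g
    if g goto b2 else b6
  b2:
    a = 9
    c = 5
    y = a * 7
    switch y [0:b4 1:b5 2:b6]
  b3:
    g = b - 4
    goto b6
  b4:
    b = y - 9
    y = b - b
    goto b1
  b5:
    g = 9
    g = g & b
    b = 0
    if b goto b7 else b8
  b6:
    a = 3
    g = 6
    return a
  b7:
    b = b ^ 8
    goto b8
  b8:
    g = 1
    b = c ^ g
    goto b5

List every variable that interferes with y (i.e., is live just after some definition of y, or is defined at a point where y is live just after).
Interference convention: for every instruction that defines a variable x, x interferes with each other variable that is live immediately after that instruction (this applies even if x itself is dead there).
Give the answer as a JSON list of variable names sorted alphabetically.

Per-block:
  b0: def={a,b,y} ue=∅
  b1: def={g} ue={b}
  b2: def={a,c,y} ue=∅
  b3: def={g} ue={b}
  b4: def={b,y} ue={y}
  b5: def={b,g} ue={b}
  b6: def={a,g} ue=∅
  b7: def={b} ue={b}
  b8: def={b,g} ue={c}

Backward fixpoint:
  b0 li=∅ lo={b}
  b1 li={b} lo={b}
  b2 li={b} lo={b,c,y}
  b3 li={b} lo=∅
  b4 li={y} lo={b}
  b5 li={b,c} lo={b,c}
  b6 li=∅ lo=∅
  b7 li={b,c} lo={c}
  b8 li={c} lo={b,c}

Conflict graph:
  a: {b,c,g,y}
  b: {a,c,g,y}
  c: {a,b,g,y}
  g: {a,b,c}
  y: {a,b,c}

N(y) = ["a", "b", "c"]

Answer: ["a", "b", "c"]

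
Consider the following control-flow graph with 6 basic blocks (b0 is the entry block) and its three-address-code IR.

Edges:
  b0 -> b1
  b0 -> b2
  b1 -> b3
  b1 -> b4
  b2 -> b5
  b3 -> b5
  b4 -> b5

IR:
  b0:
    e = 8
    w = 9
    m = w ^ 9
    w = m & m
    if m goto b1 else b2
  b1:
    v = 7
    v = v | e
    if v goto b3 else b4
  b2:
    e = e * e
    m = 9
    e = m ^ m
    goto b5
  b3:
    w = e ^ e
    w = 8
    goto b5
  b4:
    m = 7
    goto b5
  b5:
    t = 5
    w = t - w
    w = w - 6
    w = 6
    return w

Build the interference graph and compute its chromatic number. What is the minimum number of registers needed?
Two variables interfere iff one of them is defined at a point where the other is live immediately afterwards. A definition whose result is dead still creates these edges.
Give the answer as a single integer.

Answer: 3

Derivation:
def/use:
  b0 def {e,m,w} use ∅
  b1 def {v} use {e}
  b2 def {e,m} use {e}
  b3 def {w} use {e}
  b4 def {m} use ∅
  b5 def {t,w} use {w}

Backward fixpoint:
  b0: in=∅ out={e,w}
  b1: in={e,w} out={e,w}
  b2: in={e,w} out={w}
  b3: in={e} out={w}
  b4: in={w} out={w}
  b5: in={w} out=∅

Conflict graph:
  e — {m,v,w}
  m — {e,w}
  t — {w}
  v — {e,w}
  w — {e,m,t,v}

Chromatic number:
  lower bound: {e,m,w} mutually conflict ⇒ χ ≥ 3
  assign e→R1 m→R2 t→R1 v→R2 w→R0 — no edge inside a register ⇒ χ ≤ 3
  χ = 3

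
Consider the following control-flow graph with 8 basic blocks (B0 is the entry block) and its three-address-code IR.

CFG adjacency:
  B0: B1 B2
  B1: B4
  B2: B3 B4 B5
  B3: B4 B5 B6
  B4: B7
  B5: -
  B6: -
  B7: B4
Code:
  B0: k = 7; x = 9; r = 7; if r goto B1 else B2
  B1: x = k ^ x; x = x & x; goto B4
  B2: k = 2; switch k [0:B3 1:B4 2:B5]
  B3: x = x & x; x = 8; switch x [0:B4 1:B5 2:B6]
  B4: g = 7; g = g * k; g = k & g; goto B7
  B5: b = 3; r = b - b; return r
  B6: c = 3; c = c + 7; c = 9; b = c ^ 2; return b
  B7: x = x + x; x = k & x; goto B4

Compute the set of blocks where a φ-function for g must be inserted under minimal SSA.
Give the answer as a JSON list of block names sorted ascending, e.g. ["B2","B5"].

Answer: ["B4"]

Analysis:
idom tree: B1←B0 B2←B0 B3←B2 B4←B0 B5←B2 B6←B3 B7←B4
Dom∩ at merges:
  B4: preds {B1,B2,B3,B7}: {B0,B1} ∩ {B0,B2} ∩ {B0,B2,B3} ∩ {B0,B4,B7} = {B0}; idom=B0
  B5: preds {B2,B3}: {B0,B2} ∩ {B0,B2,B3} = {B0,B2}; idom=B2

DF derivation:
  B4←B1: walk B1 to B0
  B4←B2: walk B2 to B0
  B4←B3: walk B3→B2 to B0
  B4←B7: walk B7→B4 to B0
  B5←B2: walk · to B2
  B5←B3: walk B3 to B2
  DF(B0)=∅
  DF(B1)={B4}
  DF(B2)={B4}
  DF(B3)={B4,B5}
  DF(B4)={B4}
  DF(B5)=∅
  DF(B6)=∅
  DF(B7)={B4}

φ for g: defs {B4}
  DF⁺ = {B4}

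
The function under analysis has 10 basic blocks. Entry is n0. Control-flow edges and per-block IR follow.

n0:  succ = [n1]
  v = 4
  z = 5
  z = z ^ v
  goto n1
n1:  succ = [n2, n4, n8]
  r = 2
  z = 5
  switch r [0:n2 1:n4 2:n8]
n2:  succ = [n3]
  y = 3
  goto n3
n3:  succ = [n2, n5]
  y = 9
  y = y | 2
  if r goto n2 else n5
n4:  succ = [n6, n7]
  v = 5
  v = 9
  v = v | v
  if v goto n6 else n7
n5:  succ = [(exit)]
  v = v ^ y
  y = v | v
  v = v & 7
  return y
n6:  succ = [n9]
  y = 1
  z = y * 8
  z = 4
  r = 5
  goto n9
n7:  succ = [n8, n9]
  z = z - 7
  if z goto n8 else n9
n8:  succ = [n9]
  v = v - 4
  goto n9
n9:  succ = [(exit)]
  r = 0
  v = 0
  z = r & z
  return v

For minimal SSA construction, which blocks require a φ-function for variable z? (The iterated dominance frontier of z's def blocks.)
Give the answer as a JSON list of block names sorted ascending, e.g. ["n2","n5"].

idom tree: n1←n0 n2←n1 n3←n2 n4←n1 n5←n3 n6←n4 n7←n4 n8←n1 n9←n1
Dom at joins:
  n2: preds {n1,n3}: {n0,n1} ∩ {n0,n1,n2,n3} = {n0,n1}; idom=n1
  n8: preds {n1,n7}: {n0,n1} ∩ {n0,n1,n4,n7} = {n0,n1}; idom=n1
  n9: preds {n6,n7,n8}: {n0,n1,n4,n6} ∩ {n0,n1,n4,n7} ∩ {n0,n1,n8} = {n0,n1}; idom=n1

DF derivation:
  join n2 pred n1: · stop@n1
  join n2 pred n3: n3→n2 stop@n1
  join n8 pred n1: · stop@n1
  join n8 pred n7: n7→n4 stop@n1
  join n9 pred n6: n6→n4 stop@n1
  join n9 pred n7: n7→n4 stop@n1
  join n9 pred n8: n8 stop@n1
  n0 → ∅
  n1 → ∅
  n2 → {n2}
  n3 → {n2}
  n4 → {n8,n9}
  n5 → ∅
  n6 → {n9}
  n7 → {n8,n9}
  n8 → {n9}
  n9 → ∅

φ for z: defs {n0,n1,n6,n7,n9}
  DF⁺ = {n8,n9}

Answer: ["n8", "n9"]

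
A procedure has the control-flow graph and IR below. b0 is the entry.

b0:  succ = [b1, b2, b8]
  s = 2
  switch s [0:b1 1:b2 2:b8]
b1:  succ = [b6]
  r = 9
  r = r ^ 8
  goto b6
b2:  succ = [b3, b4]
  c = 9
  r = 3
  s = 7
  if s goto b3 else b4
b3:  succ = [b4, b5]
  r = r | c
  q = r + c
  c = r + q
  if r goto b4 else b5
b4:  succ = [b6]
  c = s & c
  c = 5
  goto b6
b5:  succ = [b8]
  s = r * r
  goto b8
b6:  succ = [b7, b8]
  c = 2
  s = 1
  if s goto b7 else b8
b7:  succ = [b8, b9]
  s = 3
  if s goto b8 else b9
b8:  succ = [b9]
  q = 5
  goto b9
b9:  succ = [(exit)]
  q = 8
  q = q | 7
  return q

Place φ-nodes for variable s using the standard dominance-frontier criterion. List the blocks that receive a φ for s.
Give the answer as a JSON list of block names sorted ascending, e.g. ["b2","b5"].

Answer: ["b6", "b8", "b9"]

Derivation:
idom tree: b1←b0 b2←b0 b3←b2 b4←b2 b5←b3 b6←b0 b7←b6 b8←b0 b9←b0
Dom∩ at merges:
  b4: preds {b2,b3}: {b0,b2} ∩ {b0,b2,b3} = {b0,b2}; idom=b2
  b6: preds {b1,b4}: {b0,b1} ∩ {b0,b2,b4} = {b0}; idom=b0
  b8: preds {b0,b5,b6,b7}: {b0} ∩ {b0,b2,b3,b5} ∩ {b0,b6} ∩ {b0,b6,b7} = {b0}; idom=b0
  b9: preds {b7,b8}: {b0,b6,b7} ∩ {b0,b8} = {b0}; idom=b0

DF walk-up:
  join b4 pred b2: · stop@b2
  join b4 pred b3: b3 stop@b2
  join b6 pred b1: b1 stop@b0
  join b6 pred b4: b4→b2 stop@b0
  join b8 pred b0: · stop@b0
  join b8 pred b5: b5→b3→b2 stop@b0
  join b8 pred b6: b6 stop@b0
  join b8 pred b7: b7→b6 stop@b0
  join b9 pred b7: b7→b6 stop@b0
  join b9 pred b8: b8 stop@b0
  DF(b0)=∅
  DF(b1)={b6}
  DF(b2)={b6,b8}
  DF(b3)={b4,b8}
  DF(b4)={b6}
  DF(b5)={b8}
  DF(b6)={b8,b9}
  DF(b7)={b8,b9}
  DF(b8)={b9}
  DF(b9)=∅

φ for s: defs {b0,b2,b5,b6,b7}
  DF⁺ = {b6,b8,b9}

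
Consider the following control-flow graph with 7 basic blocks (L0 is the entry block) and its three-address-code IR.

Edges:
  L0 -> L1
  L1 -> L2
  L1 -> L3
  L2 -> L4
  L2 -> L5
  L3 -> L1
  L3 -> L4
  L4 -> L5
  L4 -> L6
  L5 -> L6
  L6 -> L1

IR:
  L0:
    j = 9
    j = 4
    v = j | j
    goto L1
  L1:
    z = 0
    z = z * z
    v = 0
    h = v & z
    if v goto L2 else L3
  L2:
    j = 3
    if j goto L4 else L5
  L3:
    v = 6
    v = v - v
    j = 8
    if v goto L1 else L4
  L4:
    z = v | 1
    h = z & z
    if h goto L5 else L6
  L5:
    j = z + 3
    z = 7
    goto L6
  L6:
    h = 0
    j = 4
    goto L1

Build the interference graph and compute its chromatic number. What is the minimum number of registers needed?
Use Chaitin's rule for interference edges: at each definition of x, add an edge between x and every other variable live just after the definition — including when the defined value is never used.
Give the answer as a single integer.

def/use:
  L0: {j,v} / ∅
  L1: {h,v,z} / ∅
  L2: {j} / ∅
  L3: {j,v} / ∅
  L4: {h,z} / {v}
  L5: {j,z} / {z}
  L6: {h,j} / ∅

Backward fixpoint:
  L0 li=∅ lo=∅
  L1 li=∅ lo={v,z}
  L2 li={v,z} lo={v,z}
  L3 li=∅ lo={v}
  L4 li={v} lo={z}
  L5 li={z} lo=∅
  L6 li=∅ lo=∅

Interfere edges:
  h↔{v,z}
  j↔{v,z}
  v↔{h,j,z}
  z↔{h,j,v}

Registers:
  {h,v,z} pairwise interfere (3-clique) ⇒ χ ≥ 3
  assign h→r2 j→r2 v→r0 z→r1 — no edge inside a register ⇒ χ ≤ 3
  χ = 3

Answer: 3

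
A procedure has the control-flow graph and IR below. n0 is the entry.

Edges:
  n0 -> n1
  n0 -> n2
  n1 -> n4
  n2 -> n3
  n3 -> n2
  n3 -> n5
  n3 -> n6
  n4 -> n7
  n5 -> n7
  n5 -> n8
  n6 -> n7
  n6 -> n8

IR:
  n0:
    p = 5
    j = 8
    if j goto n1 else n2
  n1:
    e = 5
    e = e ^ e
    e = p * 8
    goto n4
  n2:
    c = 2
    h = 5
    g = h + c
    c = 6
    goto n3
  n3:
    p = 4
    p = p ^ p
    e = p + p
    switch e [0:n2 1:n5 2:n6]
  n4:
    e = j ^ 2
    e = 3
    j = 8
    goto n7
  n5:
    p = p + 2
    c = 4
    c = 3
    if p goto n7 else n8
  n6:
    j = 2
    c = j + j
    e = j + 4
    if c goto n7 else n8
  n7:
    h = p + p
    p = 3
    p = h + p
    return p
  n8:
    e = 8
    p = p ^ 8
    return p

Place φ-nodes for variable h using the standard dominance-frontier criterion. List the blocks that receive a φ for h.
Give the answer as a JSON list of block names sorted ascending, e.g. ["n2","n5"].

Answer: ["n2", "n7"]

Working:
idom tree: n1←n0 n2←n0 n3←n2 n4←n1 n5←n3 n6←n3 n7←n0 n8←n3
Join-block Dom:
  n2: preds {n0,n3}: {n0} ∩ {n0,n2,n3} = {n0}; idom=n0
  n7: preds {n4,n5,n6}: {n0,n1,n4} ∩ {n0,n2,n3,n5} ∩ {n0,n2,n3,n6} = {n0}; idom=n0
  n8: preds {n5,n6}: {n0,n2,n3,n5} ∩ {n0,n2,n3,n6} = {n0,n2,n3}; idom=n3

DF walk-up:
  n2←n0: walk · to n0
  n2←n3: walk n3→n2 to n0
  n7←n4: walk n4→n1 to n0
  n7←n5: walk n5→n3→n2 to n0
  n7←n6: walk n6→n3→n2 to n0
  n8←n5: walk n5 to n3
  n8←n6: walk n6 to n3
  n0 → ∅
  n1 → {n7}
  n2 → {n2,n7}
  n3 → {n2,n7}
  n4 → {n7}
  n5 → {n7,n8}
  n6 → {n7,n8}
  n7 → ∅
  n8 → ∅

φ for h: defs {n2,n7}
  DF⁺ = {n2,n7}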